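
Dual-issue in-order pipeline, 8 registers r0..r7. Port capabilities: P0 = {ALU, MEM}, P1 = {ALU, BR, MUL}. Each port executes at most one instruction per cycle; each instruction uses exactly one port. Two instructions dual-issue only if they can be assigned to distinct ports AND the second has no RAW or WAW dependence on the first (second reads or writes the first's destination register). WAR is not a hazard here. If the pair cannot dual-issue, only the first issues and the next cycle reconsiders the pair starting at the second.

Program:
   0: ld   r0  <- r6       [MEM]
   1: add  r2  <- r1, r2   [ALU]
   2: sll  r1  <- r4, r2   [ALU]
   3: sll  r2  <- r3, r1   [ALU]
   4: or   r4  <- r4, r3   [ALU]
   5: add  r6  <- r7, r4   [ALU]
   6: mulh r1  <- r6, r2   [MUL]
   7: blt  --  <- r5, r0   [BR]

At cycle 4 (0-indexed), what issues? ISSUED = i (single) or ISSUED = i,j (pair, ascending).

ISSUED = 6

0. ld;add @i0,i1  | pair
1. sll @i2  | RAW r1
2. sll;or @i3,i4  | pair
3. add @i5  | RAW r6
4. mulh @i6  | no-port MUL/BR
5. blt @i7  | tail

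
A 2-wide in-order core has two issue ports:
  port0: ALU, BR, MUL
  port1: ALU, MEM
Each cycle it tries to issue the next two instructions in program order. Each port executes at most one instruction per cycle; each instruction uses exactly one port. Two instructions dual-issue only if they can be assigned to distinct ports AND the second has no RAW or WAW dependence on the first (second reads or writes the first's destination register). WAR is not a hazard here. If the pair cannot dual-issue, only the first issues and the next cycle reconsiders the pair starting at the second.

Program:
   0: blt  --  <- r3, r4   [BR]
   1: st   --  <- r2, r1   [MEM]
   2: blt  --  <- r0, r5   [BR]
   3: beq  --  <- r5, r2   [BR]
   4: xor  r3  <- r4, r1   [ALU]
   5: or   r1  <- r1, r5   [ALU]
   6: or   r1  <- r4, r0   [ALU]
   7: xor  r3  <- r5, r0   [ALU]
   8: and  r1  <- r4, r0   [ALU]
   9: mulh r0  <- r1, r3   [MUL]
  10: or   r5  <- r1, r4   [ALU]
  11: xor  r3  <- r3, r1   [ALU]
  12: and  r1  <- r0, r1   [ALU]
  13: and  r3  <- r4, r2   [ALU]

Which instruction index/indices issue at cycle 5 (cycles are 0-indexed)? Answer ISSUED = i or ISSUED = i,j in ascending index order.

0. blt.BR+st.MEM @i0/i1  | pair
1. blt.BR @i2  | no-port BR/BR
2. beq.BR+xor.ALU @i3/i4  | pair
3. or.ALU @i5  | WAW r1
4. or.ALU+xor.ALU @i6/i7  | pair
5. and.ALU @i8  | RAW r1
6. mulh.MUL+or.ALU @i9/i10  | pair
7. xor.ALU+and.ALU @i11/i12  | pair
8. and.ALU @i13  | tail

ISSUED = 8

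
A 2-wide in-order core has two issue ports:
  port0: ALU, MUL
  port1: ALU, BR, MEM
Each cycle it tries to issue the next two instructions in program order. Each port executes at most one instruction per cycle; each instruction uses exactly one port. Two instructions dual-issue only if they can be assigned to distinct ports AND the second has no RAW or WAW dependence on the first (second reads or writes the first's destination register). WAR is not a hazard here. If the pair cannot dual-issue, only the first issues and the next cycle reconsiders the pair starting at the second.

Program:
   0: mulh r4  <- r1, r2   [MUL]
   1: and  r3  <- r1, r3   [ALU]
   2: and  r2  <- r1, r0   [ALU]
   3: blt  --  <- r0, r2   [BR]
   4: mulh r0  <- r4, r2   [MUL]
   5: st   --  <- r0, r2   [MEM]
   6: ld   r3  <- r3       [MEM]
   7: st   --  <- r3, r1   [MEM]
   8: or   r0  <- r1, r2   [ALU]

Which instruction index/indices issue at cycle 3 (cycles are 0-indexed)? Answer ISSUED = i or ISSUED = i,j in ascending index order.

0. mulh.MUL and.ALU @i0&i1  | dual
1. and.ALU @i2  | RAW r2
2. blt.BR mulh.MUL @i3&i4  | dual
3. st.MEM @i5  | no-port MEM/MEM
4. ld.MEM @i6  | no-port MEM/MEM
5. st.MEM or.ALU @i7&i8  | dual

ISSUED = 5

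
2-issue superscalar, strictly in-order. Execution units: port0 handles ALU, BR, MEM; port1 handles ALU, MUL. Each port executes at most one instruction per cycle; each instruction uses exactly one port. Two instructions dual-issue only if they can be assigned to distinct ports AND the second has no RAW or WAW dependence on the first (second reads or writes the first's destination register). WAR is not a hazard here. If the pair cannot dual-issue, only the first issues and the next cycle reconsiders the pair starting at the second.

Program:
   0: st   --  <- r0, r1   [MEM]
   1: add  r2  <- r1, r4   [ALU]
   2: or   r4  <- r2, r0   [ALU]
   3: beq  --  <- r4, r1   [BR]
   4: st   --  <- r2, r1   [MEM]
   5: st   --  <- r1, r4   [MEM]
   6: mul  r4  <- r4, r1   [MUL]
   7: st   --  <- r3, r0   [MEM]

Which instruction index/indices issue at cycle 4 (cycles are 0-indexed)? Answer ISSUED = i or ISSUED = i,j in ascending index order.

ISSUED = 5,6

0. st add @i0/i1  | dual
1. or @i2  | RAW r4
2. beq @i3  | no-port BR/MEM
3. st @i4  | no-port MEM/MEM
4. st mul @i5/i6  | dual
5. st @i7  | tail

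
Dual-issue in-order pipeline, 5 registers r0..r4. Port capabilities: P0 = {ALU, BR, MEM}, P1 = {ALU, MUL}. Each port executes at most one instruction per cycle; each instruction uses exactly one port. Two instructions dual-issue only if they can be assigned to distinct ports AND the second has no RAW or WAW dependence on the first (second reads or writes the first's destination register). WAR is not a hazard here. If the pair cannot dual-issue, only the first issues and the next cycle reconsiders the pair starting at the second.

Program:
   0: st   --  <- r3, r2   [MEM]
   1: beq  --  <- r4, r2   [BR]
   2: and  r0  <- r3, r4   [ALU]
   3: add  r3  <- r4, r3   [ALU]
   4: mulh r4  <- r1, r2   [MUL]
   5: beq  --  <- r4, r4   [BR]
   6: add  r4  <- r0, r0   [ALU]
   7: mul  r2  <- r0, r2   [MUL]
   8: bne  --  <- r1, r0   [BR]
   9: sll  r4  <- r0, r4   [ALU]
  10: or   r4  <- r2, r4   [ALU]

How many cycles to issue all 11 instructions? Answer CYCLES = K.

CYCLES = 7

0. st @i0  | no-port MEM/BR
1. beq/and @i1&i2  | dual
2. add/mulh @i3&i4  | dual
3. beq/add @i5&i6  | dual
4. mul/bne @i7&i8  | dual
5. sll @i9  | RAW+WAW r4
6. or @i10  | tail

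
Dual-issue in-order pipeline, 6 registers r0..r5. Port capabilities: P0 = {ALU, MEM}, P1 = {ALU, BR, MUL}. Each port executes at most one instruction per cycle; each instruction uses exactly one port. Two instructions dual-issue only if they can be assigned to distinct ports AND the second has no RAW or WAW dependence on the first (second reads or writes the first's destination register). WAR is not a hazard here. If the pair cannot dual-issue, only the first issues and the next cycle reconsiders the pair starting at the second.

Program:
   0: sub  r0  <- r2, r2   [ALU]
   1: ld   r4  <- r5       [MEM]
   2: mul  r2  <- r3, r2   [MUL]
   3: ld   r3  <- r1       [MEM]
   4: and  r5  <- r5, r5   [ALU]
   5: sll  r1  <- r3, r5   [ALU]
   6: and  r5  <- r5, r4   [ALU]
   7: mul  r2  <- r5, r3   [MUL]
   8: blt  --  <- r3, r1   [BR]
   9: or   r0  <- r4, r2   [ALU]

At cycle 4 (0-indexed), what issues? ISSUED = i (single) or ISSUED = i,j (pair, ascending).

  cy0 -> i0,i1 (sub.ALU;ld.MEM) 2-wide
  cy1 -> i2,i3 (mul.MUL;ld.MEM) 2-wide
  cy2 -> i4 (and.ALU) RAW r5
  cy3 -> i5,i6 (sll.ALU;and.ALU) 2-wide
  cy4 -> i7 (mul.MUL) no-port MUL/BR
  cy5 -> i8,i9 (blt.BR;or.ALU) 2-wide

ISSUED = 7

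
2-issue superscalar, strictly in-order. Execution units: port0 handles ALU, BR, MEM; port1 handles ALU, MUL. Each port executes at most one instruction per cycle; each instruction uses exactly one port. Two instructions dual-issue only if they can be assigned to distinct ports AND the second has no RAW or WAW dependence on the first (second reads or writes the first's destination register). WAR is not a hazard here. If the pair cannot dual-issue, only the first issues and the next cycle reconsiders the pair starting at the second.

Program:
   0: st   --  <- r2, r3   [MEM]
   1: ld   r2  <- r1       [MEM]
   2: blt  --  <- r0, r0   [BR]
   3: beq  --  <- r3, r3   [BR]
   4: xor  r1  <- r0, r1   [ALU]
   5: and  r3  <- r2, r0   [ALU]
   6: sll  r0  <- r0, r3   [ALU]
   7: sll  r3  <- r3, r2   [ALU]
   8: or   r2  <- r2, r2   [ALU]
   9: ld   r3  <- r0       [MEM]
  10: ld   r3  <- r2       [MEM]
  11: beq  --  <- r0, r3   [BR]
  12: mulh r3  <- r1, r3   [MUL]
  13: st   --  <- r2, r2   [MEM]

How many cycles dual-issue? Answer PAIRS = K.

PAIRS = 4

#0 head=0: st.MEM i0 no-port MEM/MEM
#1 head=1: ld.MEM i1 no-port MEM/BR
#2 head=2: blt.BR i2 no-port BR/BR
#3 head=3: beq.BR xor.ALU i3/i4 pair
#4 head=5: and.ALU i5 RAW r3
#5 head=6: sll.ALU sll.ALU i6/i7 pair
#6 head=8: or.ALU ld.MEM i8/i9 pair
#7 head=10: ld.MEM i10 no-port MEM/BR
#8 head=11: beq.BR mulh.MUL i11/i12 pair
#9 head=13: st.MEM i13 tail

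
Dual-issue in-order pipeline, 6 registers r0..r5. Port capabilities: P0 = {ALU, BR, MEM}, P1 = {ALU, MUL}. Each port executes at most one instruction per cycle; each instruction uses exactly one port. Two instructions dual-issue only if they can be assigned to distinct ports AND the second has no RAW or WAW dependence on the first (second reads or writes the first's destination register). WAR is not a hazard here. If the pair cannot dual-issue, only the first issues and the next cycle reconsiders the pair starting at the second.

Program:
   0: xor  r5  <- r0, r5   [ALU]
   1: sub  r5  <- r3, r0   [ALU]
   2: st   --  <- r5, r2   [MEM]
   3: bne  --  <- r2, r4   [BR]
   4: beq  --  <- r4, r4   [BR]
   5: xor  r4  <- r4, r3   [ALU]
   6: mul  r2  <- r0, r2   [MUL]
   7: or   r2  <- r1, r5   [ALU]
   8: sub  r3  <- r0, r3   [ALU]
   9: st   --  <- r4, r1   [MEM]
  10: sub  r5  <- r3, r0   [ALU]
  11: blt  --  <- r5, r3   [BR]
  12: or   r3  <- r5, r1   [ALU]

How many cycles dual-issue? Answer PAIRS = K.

PAIRS = 4

0. xor @i0  | WAW r5
1. sub @i1  | RAW r5
2. st @i2  | no-port MEM/BR
3. bne @i3  | no-port BR/BR
4. beq xor @i4&i5  | pair
5. mul @i6  | WAW r2
6. or sub @i7&i8  | pair
7. st sub @i9&i10  | pair
8. blt or @i11&i12  | pair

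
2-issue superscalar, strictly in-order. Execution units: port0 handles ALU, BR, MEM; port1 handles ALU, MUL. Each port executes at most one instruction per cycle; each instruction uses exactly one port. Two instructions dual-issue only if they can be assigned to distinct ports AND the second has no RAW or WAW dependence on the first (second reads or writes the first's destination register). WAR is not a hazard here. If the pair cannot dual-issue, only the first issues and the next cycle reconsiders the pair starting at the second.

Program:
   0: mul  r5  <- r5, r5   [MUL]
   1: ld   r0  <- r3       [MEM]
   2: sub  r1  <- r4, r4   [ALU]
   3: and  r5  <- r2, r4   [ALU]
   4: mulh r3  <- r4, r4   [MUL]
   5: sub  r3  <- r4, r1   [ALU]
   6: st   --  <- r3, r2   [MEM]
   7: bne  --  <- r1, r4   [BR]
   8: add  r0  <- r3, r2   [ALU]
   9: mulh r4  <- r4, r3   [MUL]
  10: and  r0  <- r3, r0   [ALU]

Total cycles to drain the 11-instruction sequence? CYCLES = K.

CYCLES = 7

  cy0 -> i0,i1 (mul ld) pair
  cy1 -> i2,i3 (sub and) pair
  cy2 -> i4 (mulh) WAW r3
  cy3 -> i5 (sub) RAW r3
  cy4 -> i6 (st) no-port MEM/BR
  cy5 -> i7,i8 (bne add) pair
  cy6 -> i9,i10 (mulh and) pair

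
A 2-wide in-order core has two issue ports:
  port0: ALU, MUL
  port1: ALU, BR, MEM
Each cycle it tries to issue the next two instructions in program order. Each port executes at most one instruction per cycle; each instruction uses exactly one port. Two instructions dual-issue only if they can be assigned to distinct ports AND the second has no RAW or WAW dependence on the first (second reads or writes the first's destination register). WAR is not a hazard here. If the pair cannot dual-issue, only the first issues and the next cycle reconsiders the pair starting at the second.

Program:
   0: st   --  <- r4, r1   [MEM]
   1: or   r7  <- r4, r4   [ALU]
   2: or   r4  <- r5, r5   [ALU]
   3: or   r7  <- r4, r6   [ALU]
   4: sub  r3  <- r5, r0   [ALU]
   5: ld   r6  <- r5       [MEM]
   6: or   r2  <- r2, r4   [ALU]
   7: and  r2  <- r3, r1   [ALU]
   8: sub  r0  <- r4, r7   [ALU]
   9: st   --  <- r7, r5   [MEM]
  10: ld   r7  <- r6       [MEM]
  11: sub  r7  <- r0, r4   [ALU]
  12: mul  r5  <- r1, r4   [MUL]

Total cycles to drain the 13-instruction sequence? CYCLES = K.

#0 head=0: st.MEM;or.ALU i0+i1 dual
#1 head=2: or.ALU i2 RAW r4
#2 head=3: or.ALU;sub.ALU i3+i4 dual
#3 head=5: ld.MEM;or.ALU i5+i6 dual
#4 head=7: and.ALU;sub.ALU i7+i8 dual
#5 head=9: st.MEM i9 no-port MEM/MEM
#6 head=10: ld.MEM i10 WAW r7
#7 head=11: sub.ALU;mul.MUL i11+i12 dual

CYCLES = 8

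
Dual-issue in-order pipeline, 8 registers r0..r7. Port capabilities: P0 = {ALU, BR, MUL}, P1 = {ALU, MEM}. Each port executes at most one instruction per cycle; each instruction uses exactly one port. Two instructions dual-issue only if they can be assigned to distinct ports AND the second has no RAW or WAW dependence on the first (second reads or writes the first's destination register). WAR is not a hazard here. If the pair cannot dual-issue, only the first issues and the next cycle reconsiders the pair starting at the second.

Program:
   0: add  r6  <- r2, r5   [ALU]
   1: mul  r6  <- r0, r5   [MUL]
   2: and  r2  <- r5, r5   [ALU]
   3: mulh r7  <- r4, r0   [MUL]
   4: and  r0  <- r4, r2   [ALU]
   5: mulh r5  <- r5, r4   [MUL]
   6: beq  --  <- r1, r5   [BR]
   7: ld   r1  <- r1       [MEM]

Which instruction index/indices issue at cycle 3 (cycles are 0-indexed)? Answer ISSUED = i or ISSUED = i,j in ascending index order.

ISSUED = 5

c0: i0 add  WAW r6
c1: i1+i2 mul+and  2-wide
c2: i3+i4 mulh+and  2-wide
c3: i5 mulh  no-port MUL/BR
c4: i6+i7 beq+ld  2-wide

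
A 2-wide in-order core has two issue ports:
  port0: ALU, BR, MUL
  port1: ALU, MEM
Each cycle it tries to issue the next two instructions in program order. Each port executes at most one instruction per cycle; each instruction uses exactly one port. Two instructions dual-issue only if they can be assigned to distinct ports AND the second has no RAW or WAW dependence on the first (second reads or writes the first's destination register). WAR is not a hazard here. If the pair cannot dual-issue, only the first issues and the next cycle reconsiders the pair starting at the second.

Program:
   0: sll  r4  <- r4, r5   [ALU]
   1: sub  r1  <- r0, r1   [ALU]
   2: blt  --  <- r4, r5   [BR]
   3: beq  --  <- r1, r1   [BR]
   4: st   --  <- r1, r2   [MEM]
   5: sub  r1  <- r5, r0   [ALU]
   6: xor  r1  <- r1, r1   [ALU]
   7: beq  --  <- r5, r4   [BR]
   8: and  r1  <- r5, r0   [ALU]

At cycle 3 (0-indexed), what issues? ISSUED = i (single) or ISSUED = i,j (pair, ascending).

ISSUED = 5

0. sll sub @i0/i1  | dual
1. blt @i2  | no-port BR/BR
2. beq st @i3/i4  | dual
3. sub @i5  | RAW+WAW r1
4. xor beq @i6/i7  | dual
5. and @i8  | tail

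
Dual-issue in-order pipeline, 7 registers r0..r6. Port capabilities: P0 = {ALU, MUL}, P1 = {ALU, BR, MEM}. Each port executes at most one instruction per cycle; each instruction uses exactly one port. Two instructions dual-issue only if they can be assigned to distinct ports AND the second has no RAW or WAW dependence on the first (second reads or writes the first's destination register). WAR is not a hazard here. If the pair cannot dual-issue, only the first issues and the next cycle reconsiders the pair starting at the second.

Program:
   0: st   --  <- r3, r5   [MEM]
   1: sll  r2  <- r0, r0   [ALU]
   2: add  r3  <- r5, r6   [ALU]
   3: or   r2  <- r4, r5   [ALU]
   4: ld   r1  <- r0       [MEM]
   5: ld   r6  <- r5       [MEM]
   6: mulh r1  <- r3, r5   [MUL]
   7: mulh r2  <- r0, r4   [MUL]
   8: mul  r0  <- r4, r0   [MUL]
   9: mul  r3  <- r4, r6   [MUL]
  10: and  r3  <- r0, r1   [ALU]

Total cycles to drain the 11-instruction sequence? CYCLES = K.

0. st sll @i0+i1  | dual
1. add or @i2+i3  | dual
2. ld @i4  | no-port MEM/MEM
3. ld mulh @i5+i6  | dual
4. mulh @i7  | no-port MUL/MUL
5. mul @i8  | no-port MUL/MUL
6. mul @i9  | WAW r3
7. and @i10  | tail

CYCLES = 8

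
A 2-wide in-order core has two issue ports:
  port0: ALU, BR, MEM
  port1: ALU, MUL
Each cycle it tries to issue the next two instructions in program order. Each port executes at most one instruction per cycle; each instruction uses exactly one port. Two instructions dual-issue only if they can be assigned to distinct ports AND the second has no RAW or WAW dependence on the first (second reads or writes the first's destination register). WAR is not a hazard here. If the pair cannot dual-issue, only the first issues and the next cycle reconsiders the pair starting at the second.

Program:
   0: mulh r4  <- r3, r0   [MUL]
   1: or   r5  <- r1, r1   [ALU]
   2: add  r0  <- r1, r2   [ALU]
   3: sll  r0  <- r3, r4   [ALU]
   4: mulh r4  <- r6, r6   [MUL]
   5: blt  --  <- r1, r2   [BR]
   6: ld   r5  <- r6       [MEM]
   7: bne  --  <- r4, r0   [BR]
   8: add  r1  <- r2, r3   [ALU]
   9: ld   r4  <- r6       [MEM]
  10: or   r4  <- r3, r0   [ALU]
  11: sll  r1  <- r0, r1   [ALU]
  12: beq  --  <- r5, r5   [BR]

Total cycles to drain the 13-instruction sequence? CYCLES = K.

CYCLES = 9

[0] i0+i1  mulh.MUL+or.ALU  -- 2-wide
[1] i2  add.ALU  -- WAW r0
[2] i3+i4  sll.ALU+mulh.MUL  -- 2-wide
[3] i5  blt.BR  -- no-port BR/MEM
[4] i6  ld.MEM  -- no-port MEM/BR
[5] i7+i8  bne.BR+add.ALU  -- 2-wide
[6] i9  ld.MEM  -- WAW r4
[7] i10+i11  or.ALU+sll.ALU  -- 2-wide
[8] i12  beq.BR  -- tail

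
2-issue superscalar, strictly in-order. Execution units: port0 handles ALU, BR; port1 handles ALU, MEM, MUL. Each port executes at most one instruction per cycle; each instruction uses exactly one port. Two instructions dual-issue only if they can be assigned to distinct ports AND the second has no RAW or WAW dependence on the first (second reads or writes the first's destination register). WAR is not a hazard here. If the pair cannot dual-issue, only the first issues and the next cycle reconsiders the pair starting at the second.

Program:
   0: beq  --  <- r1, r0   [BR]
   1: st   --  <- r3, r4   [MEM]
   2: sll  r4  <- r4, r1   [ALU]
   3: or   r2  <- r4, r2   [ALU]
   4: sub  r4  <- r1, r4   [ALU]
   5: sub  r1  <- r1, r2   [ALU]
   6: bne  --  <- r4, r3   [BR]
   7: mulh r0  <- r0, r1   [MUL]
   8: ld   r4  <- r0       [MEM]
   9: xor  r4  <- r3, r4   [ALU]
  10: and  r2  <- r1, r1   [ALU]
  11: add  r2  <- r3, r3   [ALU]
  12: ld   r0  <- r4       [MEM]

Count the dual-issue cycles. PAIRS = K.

PAIRS = 5

0. beq+st @i0,i1  | pair
1. sll @i2  | RAW r4
2. or+sub @i3,i4  | pair
3. sub+bne @i5,i6  | pair
4. mulh @i7  | no-port MUL/MEM
5. ld @i8  | RAW+WAW r4
6. xor+and @i9,i10  | pair
7. add+ld @i11,i12  | pair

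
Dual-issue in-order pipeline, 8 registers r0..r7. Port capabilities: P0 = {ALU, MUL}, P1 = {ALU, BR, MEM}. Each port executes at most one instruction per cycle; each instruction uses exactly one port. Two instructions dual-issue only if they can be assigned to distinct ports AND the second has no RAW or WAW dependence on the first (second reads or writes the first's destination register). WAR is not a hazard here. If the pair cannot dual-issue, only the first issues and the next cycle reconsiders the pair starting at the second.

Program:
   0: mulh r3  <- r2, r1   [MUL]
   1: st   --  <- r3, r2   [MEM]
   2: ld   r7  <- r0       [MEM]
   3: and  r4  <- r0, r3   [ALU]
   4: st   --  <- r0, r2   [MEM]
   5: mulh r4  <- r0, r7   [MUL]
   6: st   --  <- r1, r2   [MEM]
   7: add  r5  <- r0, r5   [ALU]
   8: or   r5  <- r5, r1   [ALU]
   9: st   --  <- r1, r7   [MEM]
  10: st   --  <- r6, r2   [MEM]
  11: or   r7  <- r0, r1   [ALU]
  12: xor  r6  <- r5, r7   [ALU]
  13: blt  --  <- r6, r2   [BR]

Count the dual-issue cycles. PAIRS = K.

  cy0 -> i0 (mulh) RAW r3
  cy1 -> i1 (st) no-port MEM/MEM
  cy2 -> i2/i3 (ld and) pair
  cy3 -> i4/i5 (st mulh) pair
  cy4 -> i6/i7 (st add) pair
  cy5 -> i8/i9 (or st) pair
  cy6 -> i10/i11 (st or) pair
  cy7 -> i12 (xor) RAW r6
  cy8 -> i13 (blt) tail

PAIRS = 5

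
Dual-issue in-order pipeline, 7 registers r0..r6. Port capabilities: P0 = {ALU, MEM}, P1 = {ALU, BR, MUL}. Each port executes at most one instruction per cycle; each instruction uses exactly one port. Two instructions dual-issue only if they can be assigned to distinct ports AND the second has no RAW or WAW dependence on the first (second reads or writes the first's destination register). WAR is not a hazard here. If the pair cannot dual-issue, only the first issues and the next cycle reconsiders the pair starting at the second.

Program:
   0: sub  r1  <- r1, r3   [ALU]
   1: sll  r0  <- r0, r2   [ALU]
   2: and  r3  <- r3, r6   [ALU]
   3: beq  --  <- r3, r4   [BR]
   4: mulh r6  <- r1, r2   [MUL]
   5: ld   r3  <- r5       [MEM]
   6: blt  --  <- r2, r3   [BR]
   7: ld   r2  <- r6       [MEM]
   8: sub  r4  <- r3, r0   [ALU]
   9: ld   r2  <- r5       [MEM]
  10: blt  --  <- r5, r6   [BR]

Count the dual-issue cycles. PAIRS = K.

c0: i0&i1 sub;sll  dual
c1: i2 and  RAW r3
c2: i3 beq  no-port BR/MUL
c3: i4&i5 mulh;ld  dual
c4: i6&i7 blt;ld  dual
c5: i8&i9 sub;ld  dual
c6: i10 blt  tail

PAIRS = 4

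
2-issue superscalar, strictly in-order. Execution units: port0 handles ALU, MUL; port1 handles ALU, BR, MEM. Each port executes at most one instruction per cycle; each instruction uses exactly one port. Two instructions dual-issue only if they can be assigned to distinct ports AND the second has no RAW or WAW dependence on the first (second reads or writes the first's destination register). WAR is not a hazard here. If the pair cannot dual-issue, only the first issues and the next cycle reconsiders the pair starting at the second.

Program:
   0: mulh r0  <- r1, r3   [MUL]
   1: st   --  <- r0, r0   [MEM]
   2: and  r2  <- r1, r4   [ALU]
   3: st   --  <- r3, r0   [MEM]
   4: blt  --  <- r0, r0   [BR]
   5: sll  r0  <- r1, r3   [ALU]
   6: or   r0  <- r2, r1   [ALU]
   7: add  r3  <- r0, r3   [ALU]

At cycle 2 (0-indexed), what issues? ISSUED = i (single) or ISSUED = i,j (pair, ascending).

#0 head=0: mulh.MUL i0 RAW r0
#1 head=1: st.MEM+and.ALU i1&i2 2-wide
#2 head=3: st.MEM i3 no-port MEM/BR
#3 head=4: blt.BR+sll.ALU i4&i5 2-wide
#4 head=6: or.ALU i6 RAW r0
#5 head=7: add.ALU i7 tail

ISSUED = 3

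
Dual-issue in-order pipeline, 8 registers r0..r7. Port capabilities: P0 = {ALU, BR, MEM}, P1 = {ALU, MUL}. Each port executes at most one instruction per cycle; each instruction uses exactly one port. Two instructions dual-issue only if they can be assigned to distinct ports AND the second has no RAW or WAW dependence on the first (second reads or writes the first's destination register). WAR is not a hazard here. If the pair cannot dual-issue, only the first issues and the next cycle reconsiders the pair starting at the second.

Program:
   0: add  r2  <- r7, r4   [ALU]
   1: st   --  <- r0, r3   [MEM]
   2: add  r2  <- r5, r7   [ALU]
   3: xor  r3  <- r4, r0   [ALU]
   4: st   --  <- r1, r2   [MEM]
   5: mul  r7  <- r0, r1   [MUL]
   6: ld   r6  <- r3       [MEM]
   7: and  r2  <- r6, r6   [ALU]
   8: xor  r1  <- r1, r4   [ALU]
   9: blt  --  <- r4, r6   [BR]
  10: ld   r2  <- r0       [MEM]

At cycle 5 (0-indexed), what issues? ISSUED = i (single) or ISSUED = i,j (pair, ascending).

#0 head=0: add st i0+i1 pair
#1 head=2: add xor i2+i3 pair
#2 head=4: st mul i4+i5 pair
#3 head=6: ld i6 RAW r6
#4 head=7: and xor i7+i8 pair
#5 head=9: blt i9 no-port BR/MEM
#6 head=10: ld i10 tail

ISSUED = 9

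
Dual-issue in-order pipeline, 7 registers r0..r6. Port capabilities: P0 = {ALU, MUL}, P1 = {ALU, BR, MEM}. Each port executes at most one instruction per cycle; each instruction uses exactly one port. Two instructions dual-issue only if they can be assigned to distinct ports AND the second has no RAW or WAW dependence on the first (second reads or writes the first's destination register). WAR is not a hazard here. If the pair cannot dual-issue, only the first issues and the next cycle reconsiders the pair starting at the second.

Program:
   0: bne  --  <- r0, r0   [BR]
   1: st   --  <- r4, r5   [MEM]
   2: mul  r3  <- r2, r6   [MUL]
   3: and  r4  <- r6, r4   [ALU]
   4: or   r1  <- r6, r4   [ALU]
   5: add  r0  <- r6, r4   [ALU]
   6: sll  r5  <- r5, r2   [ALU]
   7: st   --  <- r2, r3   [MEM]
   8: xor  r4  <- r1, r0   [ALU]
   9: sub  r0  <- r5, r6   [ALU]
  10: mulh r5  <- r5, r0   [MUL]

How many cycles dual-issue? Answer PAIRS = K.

PAIRS = 4

  cy0 -> i0 (bne.BR) no-port BR/MEM
  cy1 -> i1&i2 (st.MEM/mul.MUL) pair
  cy2 -> i3 (and.ALU) RAW r4
  cy3 -> i4&i5 (or.ALU/add.ALU) pair
  cy4 -> i6&i7 (sll.ALU/st.MEM) pair
  cy5 -> i8&i9 (xor.ALU/sub.ALU) pair
  cy6 -> i10 (mulh.MUL) tail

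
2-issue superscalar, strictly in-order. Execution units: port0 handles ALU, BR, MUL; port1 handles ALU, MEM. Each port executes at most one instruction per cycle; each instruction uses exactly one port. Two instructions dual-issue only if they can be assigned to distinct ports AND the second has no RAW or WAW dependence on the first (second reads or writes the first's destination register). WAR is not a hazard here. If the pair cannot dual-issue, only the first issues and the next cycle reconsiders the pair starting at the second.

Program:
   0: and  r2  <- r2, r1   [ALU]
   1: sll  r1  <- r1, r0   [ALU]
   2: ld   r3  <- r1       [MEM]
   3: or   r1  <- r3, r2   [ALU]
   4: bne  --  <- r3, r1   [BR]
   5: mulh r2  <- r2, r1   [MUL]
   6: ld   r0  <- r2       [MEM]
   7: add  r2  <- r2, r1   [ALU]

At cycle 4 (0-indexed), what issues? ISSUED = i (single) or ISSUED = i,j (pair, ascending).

0. and;sll @i0/i1  | dual
1. ld @i2  | RAW r3
2. or @i3  | RAW r1
3. bne @i4  | no-port BR/MUL
4. mulh @i5  | RAW r2
5. ld;add @i6/i7  | dual

ISSUED = 5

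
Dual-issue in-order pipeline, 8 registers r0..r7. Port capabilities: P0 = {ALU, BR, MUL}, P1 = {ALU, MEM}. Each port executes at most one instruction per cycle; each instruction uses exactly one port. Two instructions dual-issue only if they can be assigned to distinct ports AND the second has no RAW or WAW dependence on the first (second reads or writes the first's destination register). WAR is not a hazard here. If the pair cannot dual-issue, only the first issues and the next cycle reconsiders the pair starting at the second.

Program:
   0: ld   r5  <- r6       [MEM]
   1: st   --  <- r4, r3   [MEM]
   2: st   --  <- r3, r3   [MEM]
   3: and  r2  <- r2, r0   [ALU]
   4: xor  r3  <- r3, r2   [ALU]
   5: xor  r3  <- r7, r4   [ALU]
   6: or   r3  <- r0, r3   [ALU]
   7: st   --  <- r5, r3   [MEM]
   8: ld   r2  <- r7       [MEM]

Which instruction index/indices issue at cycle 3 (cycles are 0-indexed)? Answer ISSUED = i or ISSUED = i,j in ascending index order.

[0] i0  ld  -- no-port MEM/MEM
[1] i1  st  -- no-port MEM/MEM
[2] i2+i3  st+and  -- 2-wide
[3] i4  xor  -- WAW r3
[4] i5  xor  -- RAW+WAW r3
[5] i6  or  -- RAW r3
[6] i7  st  -- no-port MEM/MEM
[7] i8  ld  -- tail

ISSUED = 4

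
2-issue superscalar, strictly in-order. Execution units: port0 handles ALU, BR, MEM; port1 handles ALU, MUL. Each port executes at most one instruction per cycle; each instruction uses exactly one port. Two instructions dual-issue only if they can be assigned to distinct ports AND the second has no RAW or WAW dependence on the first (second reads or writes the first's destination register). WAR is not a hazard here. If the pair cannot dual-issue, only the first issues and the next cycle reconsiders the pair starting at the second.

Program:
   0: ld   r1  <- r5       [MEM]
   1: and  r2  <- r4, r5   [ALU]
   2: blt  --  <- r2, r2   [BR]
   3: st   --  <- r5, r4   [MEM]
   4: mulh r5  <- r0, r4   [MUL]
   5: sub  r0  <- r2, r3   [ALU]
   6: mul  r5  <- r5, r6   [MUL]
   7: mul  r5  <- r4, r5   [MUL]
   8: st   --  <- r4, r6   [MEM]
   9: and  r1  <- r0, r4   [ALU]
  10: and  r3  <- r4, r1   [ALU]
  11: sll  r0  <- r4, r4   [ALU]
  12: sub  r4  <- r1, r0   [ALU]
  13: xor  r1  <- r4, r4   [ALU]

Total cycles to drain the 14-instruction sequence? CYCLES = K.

CYCLES = 9

#0 head=0: ld;and i0,i1 pair
#1 head=2: blt i2 no-port BR/MEM
#2 head=3: st;mulh i3,i4 pair
#3 head=5: sub;mul i5,i6 pair
#4 head=7: mul;st i7,i8 pair
#5 head=9: and i9 RAW r1
#6 head=10: and;sll i10,i11 pair
#7 head=12: sub i12 RAW r4
#8 head=13: xor i13 tail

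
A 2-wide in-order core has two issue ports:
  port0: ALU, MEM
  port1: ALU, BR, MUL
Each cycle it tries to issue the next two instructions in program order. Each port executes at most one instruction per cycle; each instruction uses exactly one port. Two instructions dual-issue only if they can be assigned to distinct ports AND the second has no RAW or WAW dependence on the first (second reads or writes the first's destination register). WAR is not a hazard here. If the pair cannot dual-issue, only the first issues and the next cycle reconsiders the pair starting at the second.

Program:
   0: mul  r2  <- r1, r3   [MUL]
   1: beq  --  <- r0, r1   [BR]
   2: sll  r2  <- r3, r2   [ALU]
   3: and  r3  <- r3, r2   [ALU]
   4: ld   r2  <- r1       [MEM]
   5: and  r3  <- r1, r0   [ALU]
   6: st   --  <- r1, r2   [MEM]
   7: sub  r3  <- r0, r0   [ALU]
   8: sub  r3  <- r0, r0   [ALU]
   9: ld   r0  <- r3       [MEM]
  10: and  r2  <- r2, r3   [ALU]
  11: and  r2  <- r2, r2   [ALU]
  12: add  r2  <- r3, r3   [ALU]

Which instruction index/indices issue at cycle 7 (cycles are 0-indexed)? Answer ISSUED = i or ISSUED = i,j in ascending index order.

ISSUED = 11

c0: i0 mul.MUL  no-port MUL/BR
c1: i1+i2 beq.BR;sll.ALU  2-wide
c2: i3+i4 and.ALU;ld.MEM  2-wide
c3: i5+i6 and.ALU;st.MEM  2-wide
c4: i7 sub.ALU  WAW r3
c5: i8 sub.ALU  RAW r3
c6: i9+i10 ld.MEM;and.ALU  2-wide
c7: i11 and.ALU  WAW r2
c8: i12 add.ALU  tail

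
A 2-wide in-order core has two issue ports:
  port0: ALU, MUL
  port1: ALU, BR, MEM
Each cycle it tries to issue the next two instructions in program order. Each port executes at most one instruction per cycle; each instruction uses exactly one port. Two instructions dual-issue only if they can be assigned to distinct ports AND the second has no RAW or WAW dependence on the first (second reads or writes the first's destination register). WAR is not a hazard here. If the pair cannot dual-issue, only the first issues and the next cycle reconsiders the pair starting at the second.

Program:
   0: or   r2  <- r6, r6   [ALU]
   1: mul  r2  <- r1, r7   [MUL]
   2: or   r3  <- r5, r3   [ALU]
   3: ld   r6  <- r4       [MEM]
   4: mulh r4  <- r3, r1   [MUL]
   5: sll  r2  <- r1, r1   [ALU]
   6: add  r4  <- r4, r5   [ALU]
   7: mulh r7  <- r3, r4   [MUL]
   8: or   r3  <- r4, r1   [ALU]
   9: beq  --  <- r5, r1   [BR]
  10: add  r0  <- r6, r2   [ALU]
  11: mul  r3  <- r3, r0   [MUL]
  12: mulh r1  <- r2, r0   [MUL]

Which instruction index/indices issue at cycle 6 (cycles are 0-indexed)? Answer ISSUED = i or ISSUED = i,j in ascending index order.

0. or @i0  | WAW r2
1. mul;or @i1,i2  | dual
2. ld;mulh @i3,i4  | dual
3. sll;add @i5,i6  | dual
4. mulh;or @i7,i8  | dual
5. beq;add @i9,i10  | dual
6. mul @i11  | no-port MUL/MUL
7. mulh @i12  | tail

ISSUED = 11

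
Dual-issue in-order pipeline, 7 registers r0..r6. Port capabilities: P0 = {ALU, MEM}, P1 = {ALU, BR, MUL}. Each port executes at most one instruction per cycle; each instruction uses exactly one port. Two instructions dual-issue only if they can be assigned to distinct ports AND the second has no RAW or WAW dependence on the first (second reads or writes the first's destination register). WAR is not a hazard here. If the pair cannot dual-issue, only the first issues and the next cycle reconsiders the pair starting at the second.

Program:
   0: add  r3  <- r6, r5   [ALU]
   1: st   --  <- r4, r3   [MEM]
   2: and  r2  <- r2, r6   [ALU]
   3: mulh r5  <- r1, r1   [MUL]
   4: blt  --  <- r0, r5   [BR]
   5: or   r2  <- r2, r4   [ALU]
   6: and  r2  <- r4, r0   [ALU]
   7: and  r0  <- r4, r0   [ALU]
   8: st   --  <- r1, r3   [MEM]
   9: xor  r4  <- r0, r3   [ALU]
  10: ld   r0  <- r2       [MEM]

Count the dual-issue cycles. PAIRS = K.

#0 head=0: add.ALU i0 RAW r3
#1 head=1: st.MEM+and.ALU i1&i2 pair
#2 head=3: mulh.MUL i3 no-port MUL/BR
#3 head=4: blt.BR+or.ALU i4&i5 pair
#4 head=6: and.ALU+and.ALU i6&i7 pair
#5 head=8: st.MEM+xor.ALU i8&i9 pair
#6 head=10: ld.MEM i10 tail

PAIRS = 4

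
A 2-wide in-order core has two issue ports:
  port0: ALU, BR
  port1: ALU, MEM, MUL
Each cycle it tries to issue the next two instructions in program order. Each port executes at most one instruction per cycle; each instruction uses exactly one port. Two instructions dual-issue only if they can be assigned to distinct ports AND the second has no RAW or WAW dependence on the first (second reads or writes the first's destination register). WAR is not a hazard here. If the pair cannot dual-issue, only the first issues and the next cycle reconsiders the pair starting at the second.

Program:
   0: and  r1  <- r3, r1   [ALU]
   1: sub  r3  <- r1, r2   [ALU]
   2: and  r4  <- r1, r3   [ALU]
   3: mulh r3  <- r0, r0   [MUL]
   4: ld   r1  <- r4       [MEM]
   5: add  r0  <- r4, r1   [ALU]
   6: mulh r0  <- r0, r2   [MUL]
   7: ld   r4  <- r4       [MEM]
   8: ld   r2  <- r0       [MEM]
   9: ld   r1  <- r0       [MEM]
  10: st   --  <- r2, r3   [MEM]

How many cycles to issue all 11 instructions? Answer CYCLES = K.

  cy0 -> i0 (and) RAW r1
  cy1 -> i1 (sub) RAW r3
  cy2 -> i2&i3 (and;mulh) 2-wide
  cy3 -> i4 (ld) RAW r1
  cy4 -> i5 (add) RAW+WAW r0
  cy5 -> i6 (mulh) no-port MUL/MEM
  cy6 -> i7 (ld) no-port MEM/MEM
  cy7 -> i8 (ld) no-port MEM/MEM
  cy8 -> i9 (ld) no-port MEM/MEM
  cy9 -> i10 (st) tail

CYCLES = 10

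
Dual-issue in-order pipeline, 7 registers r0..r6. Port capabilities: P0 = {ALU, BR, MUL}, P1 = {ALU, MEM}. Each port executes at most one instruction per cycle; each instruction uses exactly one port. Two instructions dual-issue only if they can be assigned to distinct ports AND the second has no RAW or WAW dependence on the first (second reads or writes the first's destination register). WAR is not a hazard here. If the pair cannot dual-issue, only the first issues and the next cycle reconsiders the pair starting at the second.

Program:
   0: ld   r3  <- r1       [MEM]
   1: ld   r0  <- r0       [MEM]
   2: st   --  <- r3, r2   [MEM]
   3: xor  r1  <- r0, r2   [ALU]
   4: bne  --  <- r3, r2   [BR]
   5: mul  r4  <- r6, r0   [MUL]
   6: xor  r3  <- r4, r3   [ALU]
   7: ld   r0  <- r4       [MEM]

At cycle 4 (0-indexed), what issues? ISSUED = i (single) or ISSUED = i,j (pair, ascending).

t=0 i0:ld ; no-port MEM/MEM
t=1 i1:ld ; no-port MEM/MEM
t=2 i2,i3:st/xor ; dual
t=3 i4:bne ; no-port BR/MUL
t=4 i5:mul ; RAW r4
t=5 i6,i7:xor/ld ; dual

ISSUED = 5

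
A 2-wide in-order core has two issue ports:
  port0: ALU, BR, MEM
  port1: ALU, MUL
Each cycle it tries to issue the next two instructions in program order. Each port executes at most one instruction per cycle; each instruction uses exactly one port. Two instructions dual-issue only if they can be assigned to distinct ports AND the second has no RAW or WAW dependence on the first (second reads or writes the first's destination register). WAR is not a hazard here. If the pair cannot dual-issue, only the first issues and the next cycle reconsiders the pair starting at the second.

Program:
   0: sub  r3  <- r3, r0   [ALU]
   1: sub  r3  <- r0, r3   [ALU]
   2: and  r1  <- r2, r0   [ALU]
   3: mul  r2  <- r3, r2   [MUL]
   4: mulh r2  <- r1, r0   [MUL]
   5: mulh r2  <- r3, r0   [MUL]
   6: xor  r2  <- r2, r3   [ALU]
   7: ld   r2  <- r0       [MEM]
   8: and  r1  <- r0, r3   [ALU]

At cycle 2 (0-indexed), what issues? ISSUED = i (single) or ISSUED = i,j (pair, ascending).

ISSUED = 3

t=0 i0:sub ; RAW+WAW r3
t=1 i1/i2:sub and ; pair
t=2 i3:mul ; no-port MUL/MUL
t=3 i4:mulh ; no-port MUL/MUL
t=4 i5:mulh ; RAW+WAW r2
t=5 i6:xor ; WAW r2
t=6 i7/i8:ld and ; pair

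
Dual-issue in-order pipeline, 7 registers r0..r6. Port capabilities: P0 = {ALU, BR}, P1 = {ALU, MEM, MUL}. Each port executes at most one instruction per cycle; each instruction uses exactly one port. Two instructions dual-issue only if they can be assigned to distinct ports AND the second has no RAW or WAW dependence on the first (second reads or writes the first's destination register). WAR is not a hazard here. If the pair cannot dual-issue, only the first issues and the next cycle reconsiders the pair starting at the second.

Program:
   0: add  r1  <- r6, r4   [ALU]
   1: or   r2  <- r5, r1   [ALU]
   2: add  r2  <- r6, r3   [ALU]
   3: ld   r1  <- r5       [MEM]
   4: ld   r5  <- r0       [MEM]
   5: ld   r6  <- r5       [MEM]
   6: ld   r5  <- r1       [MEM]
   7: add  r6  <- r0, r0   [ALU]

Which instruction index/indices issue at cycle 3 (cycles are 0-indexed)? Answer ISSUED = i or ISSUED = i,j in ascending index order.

ISSUED = 4

#0 head=0: add.ALU i0 RAW r1
#1 head=1: or.ALU i1 WAW r2
#2 head=2: add.ALU;ld.MEM i2,i3 2-wide
#3 head=4: ld.MEM i4 no-port MEM/MEM
#4 head=5: ld.MEM i5 no-port MEM/MEM
#5 head=6: ld.MEM;add.ALU i6,i7 2-wide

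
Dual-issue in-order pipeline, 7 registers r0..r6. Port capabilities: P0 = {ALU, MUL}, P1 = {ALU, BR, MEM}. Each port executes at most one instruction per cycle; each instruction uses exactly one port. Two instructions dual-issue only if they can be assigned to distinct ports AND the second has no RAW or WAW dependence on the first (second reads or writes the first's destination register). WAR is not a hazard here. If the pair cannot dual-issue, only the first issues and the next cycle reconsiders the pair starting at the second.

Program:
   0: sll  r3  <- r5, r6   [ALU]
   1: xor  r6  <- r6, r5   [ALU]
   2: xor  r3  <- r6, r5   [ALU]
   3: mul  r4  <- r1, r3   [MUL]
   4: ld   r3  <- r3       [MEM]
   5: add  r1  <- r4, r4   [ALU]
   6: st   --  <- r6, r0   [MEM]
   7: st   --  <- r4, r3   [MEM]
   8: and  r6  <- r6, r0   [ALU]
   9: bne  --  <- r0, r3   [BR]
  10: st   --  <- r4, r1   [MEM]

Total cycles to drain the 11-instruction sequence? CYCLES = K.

0. sll+xor @i0,i1  | pair
1. xor @i2  | RAW r3
2. mul+ld @i3,i4  | pair
3. add+st @i5,i6  | pair
4. st+and @i7,i8  | pair
5. bne @i9  | no-port BR/MEM
6. st @i10  | tail

CYCLES = 7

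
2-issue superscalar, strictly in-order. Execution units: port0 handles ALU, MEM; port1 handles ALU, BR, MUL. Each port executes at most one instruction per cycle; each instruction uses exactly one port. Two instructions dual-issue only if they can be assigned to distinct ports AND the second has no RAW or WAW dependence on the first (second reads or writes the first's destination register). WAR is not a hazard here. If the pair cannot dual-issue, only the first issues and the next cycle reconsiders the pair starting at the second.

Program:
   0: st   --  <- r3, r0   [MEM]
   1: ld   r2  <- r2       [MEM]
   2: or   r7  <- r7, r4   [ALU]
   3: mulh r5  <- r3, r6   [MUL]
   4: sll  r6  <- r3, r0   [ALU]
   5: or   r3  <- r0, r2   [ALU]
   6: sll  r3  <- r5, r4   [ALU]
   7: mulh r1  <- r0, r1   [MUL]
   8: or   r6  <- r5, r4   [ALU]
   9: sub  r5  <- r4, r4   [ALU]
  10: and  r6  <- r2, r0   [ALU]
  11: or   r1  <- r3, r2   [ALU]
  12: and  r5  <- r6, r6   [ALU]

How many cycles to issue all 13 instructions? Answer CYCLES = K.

#0 head=0: st i0 no-port MEM/MEM
#1 head=1: ld+or i1+i2 pair
#2 head=3: mulh+sll i3+i4 pair
#3 head=5: or i5 WAW r3
#4 head=6: sll+mulh i6+i7 pair
#5 head=8: or+sub i8+i9 pair
#6 head=10: and+or i10+i11 pair
#7 head=12: and i12 tail

CYCLES = 8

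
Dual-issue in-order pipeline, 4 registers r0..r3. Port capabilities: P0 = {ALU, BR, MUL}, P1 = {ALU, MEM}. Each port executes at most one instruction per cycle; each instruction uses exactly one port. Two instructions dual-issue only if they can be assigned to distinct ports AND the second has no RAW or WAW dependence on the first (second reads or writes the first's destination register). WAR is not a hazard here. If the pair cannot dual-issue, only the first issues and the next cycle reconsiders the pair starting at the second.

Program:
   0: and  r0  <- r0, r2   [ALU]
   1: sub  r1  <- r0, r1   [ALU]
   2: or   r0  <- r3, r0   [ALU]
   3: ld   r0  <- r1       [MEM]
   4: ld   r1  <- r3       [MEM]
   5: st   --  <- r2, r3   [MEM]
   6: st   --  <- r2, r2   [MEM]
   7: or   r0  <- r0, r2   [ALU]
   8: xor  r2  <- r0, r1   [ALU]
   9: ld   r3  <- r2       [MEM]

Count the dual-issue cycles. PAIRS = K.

PAIRS = 2

#0 head=0: and i0 RAW r0
#1 head=1: sub+or i1+i2 dual
#2 head=3: ld i3 no-port MEM/MEM
#3 head=4: ld i4 no-port MEM/MEM
#4 head=5: st i5 no-port MEM/MEM
#5 head=6: st+or i6+i7 dual
#6 head=8: xor i8 RAW r2
#7 head=9: ld i9 tail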